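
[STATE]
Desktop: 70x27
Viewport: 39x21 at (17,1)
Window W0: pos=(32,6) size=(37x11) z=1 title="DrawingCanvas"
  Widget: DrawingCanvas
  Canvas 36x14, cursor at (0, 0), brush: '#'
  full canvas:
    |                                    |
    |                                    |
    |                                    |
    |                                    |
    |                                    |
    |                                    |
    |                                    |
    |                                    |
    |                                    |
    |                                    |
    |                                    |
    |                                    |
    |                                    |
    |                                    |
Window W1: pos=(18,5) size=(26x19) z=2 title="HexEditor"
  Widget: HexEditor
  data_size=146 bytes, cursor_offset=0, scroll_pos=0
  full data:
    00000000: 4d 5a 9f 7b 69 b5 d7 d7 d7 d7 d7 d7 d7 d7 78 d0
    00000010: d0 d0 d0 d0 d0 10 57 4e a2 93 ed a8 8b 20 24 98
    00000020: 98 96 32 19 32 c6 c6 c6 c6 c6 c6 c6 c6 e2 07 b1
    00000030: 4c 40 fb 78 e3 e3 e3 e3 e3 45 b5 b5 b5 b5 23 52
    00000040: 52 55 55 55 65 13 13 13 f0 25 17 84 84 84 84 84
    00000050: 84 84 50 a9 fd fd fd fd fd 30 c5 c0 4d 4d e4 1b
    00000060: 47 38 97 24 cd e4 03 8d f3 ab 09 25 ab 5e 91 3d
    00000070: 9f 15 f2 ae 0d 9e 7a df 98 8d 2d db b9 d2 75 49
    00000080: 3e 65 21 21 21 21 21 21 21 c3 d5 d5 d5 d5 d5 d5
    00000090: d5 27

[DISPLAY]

                                       
                                       
                                       
                                       
 ┏━━━━━━━━━━━━━━━━━━━━━━━━┓            
 ┃ HexEditor              ┃━━━━━━━━━━━━
 ┠────────────────────────┨vas         
 ┃00000000  4D 5a 9f 7b 69┃────────────
 ┃00000010  d0 d0 d0 d0 d0┃            
 ┃00000020  98 96 32 19 32┃            
 ┃00000030  4c 40 fb 78 e3┃            
 ┃00000040  52 55 55 55 65┃            
 ┃00000050  84 84 50 a9 fd┃            
 ┃00000060  47 38 97 24 cd┃            
 ┃00000070  9f 15 f2 ae 0d┃            
 ┃00000080  3e 65 21 21 21┃━━━━━━━━━━━━
 ┃00000090  d5 27         ┃            
 ┃                        ┃            
 ┃                        ┃            
 ┃                        ┃            
 ┃                        ┃            


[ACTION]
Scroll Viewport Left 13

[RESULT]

                                       
                                       
                                       
                                       
              ┏━━━━━━━━━━━━━━━━━━━━━━━━
              ┃ HexEditor              
              ┠────────────────────────
              ┃00000000  4D 5a 9f 7b 69
              ┃00000010  d0 d0 d0 d0 d0
              ┃00000020  98 96 32 19 32
              ┃00000030  4c 40 fb 78 e3
              ┃00000040  52 55 55 55 65
              ┃00000050  84 84 50 a9 fd
              ┃00000060  47 38 97 24 cd
              ┃00000070  9f 15 f2 ae 0d
              ┃00000080  3e 65 21 21 21
              ┃00000090  d5 27         
              ┃                        
              ┃                        
              ┃                        
              ┃                        


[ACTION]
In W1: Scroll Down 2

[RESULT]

                                       
                                       
                                       
                                       
              ┏━━━━━━━━━━━━━━━━━━━━━━━━
              ┃ HexEditor              
              ┠────────────────────────
              ┃00000020  98 96 32 19 32
              ┃00000030  4c 40 fb 78 e3
              ┃00000040  52 55 55 55 65
              ┃00000050  84 84 50 a9 fd
              ┃00000060  47 38 97 24 cd
              ┃00000070  9f 15 f2 ae 0d
              ┃00000080  3e 65 21 21 21
              ┃00000090  d5 27         
              ┃                        
              ┃                        
              ┃                        
              ┃                        
              ┃                        
              ┃                        


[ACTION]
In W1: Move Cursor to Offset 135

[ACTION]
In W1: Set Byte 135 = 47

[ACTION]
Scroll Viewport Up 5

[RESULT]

                                       
                                       
                                       
                                       
                                       
              ┏━━━━━━━━━━━━━━━━━━━━━━━━
              ┃ HexEditor              
              ┠────────────────────────
              ┃00000020  98 96 32 19 32
              ┃00000030  4c 40 fb 78 e3
              ┃00000040  52 55 55 55 65
              ┃00000050  84 84 50 a9 fd
              ┃00000060  47 38 97 24 cd
              ┃00000070  9f 15 f2 ae 0d
              ┃00000080  3e 65 21 21 21
              ┃00000090  d5 27         
              ┃                        
              ┃                        
              ┃                        
              ┃                        
              ┃                        


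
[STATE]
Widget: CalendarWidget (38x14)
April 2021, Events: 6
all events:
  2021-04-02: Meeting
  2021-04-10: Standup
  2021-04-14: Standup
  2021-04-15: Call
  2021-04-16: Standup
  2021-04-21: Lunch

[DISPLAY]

              April 2021              
Mo Tu We Th Fr Sa Su                  
          1  2*  3  4                 
 5  6  7  8  9 10* 11                 
12 13 14* 15* 16* 17 18               
19 20 21* 22 23 24 25                 
26 27 28 29 30                        
                                      
                                      
                                      
                                      
                                      
                                      
                                      


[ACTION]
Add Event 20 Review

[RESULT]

              April 2021              
Mo Tu We Th Fr Sa Su                  
          1  2*  3  4                 
 5  6  7  8  9 10* 11                 
12 13 14* 15* 16* 17 18               
19 20* 21* 22 23 24 25                
26 27 28 29 30                        
                                      
                                      
                                      
                                      
                                      
                                      
                                      


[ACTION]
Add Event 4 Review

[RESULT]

              April 2021              
Mo Tu We Th Fr Sa Su                  
          1  2*  3  4*                
 5  6  7  8  9 10* 11                 
12 13 14* 15* 16* 17 18               
19 20* 21* 22 23 24 25                
26 27 28 29 30                        
                                      
                                      
                                      
                                      
                                      
                                      
                                      


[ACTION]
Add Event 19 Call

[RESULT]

              April 2021              
Mo Tu We Th Fr Sa Su                  
          1  2*  3  4*                
 5  6  7  8  9 10* 11                 
12 13 14* 15* 16* 17 18               
19* 20* 21* 22 23 24 25               
26 27 28 29 30                        
                                      
                                      
                                      
                                      
                                      
                                      
                                      


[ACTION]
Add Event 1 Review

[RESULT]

              April 2021              
Mo Tu We Th Fr Sa Su                  
          1*  2*  3  4*               
 5  6  7  8  9 10* 11                 
12 13 14* 15* 16* 17 18               
19* 20* 21* 22 23 24 25               
26 27 28 29 30                        
                                      
                                      
                                      
                                      
                                      
                                      
                                      


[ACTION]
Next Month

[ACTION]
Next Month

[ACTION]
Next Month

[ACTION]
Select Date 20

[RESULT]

              July 2021               
Mo Tu We Th Fr Sa Su                  
          1  2  3  4                  
 5  6  7  8  9 10 11                  
12 13 14 15 16 17 18                  
19 [20] 21 22 23 24 25                
26 27 28 29 30 31                     
                                      
                                      
                                      
                                      
                                      
                                      
                                      


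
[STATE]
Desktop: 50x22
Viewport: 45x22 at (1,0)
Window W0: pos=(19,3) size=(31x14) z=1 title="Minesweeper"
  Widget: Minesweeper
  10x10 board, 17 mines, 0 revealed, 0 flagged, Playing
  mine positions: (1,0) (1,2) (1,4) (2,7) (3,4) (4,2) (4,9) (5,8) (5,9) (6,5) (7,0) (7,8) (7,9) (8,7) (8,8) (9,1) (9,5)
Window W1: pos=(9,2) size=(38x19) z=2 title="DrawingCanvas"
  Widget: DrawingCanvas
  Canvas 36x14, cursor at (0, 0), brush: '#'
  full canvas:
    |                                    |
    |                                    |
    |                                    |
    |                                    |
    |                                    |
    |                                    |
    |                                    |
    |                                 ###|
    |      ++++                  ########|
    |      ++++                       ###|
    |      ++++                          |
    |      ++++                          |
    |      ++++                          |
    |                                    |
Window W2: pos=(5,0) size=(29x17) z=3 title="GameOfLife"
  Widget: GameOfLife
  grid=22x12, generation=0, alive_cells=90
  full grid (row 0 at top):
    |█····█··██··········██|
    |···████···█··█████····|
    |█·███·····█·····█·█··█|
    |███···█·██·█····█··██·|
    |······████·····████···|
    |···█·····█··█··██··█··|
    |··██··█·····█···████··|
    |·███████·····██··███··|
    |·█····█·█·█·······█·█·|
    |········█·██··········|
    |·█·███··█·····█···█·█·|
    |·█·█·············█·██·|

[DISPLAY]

    ┏━━━━━━━━━━━━━━━━━━━━━━━━━━━┓            
    ┃ GameOfLife                ┃            
    ┠───────────────────────────┨━━━━━━━━━━━━
    ┃Gen: 0                     ┃            
    ┃█····█··██··········██     ┃────────────
    ┃···████···█··█████····     ┃            
    ┃█·███·····█·····█·█··█     ┃            
    ┃███···█·██·█····█··██·     ┃            
    ┃······████·····████···     ┃            
    ┃···█·····█··█··██··█··     ┃            
    ┃··██··█·····█···████··     ┃            
    ┃·███████·····██··███··     ┃            
    ┃·█····█·█·█·······█·█·     ┃         ###
    ┃········█·██··········     ┃    ########
    ┃·█·███··█·····█···█·█·     ┃         ###
    ┃·█·█·············█·██·     ┃            
    ┗━━━━━━━━━━━━━━━━━━━━━━━━━━━┛            
        ┃      ++++                          
        ┃                                    
        ┃                                    
        ┗━━━━━━━━━━━━━━━━━━━━━━━━━━━━━━━━━━━━
                                             


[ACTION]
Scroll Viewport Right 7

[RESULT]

┏━━━━━━━━━━━━━━━━━━━━━━━━━━━┓                
┃ GameOfLife                ┃                
┠───────────────────────────┨━━━━━━━━━━━━┓   
┃Gen: 0                     ┃            ┃━━┓
┃█····█··██··········██     ┃────────────┨  ┃
┃···████···█··█████····     ┃            ┃──┨
┃█·███·····█·····█·█··█     ┃            ┃  ┃
┃███···█·██·█····█··██·     ┃            ┃  ┃
┃······████·····████···     ┃            ┃  ┃
┃···█·····█··█··██··█··     ┃            ┃  ┃
┃··██··█·····█···████··     ┃            ┃  ┃
┃·███████·····██··███··     ┃            ┃  ┃
┃·█····█·█·█·······█·█·     ┃         ###┃  ┃
┃········█·██··········     ┃    ########┃  ┃
┃·█·███··█·····█···█·█·     ┃         ###┃  ┃
┃·█·█·············█·██·     ┃            ┃  ┃
┗━━━━━━━━━━━━━━━━━━━━━━━━━━━┛            ┃━━┛
    ┃      ++++                          ┃   
    ┃                                    ┃   
    ┃                                    ┃   
    ┗━━━━━━━━━━━━━━━━━━━━━━━━━━━━━━━━━━━━┛   
                                             


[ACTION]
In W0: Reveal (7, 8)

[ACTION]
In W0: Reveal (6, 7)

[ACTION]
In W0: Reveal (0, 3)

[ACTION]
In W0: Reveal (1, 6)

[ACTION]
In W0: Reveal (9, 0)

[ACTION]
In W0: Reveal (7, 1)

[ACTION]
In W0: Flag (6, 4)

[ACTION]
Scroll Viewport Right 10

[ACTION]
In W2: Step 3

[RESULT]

┏━━━━━━━━━━━━━━━━━━━━━━━━━━━┓                
┃ GameOfLife                ┃                
┠───────────────────────────┨━━━━━━━━━━━━┓   
┃Gen: 3                     ┃            ┃━━┓
┃··········█······██···     ┃────────────┨  ┃
┃·█····█··█·█████···█··     ┃            ┃──┨
┃█·█······█·██···█·████     ┃            ┃  ┃
┃·······█··········██··     ┃            ┃  ┃
┃····█··█············██     ┃            ┃  ┃
┃··█···············█··█     ┃            ┃  ┃
┃██·█···█·····█········     ┃            ┃  ┃
┃██·██·····█··█·····██·     ┃            ┃  ┃
┃██·█··███·█··█··██·█··     ┃         ###┃  ┃
┃·██···███···█····█·█··     ┃    ########┃  ┃
┃··█·█···███·········█·     ┃         ###┃  ┃
┃···██·················     ┃            ┃  ┃
┗━━━━━━━━━━━━━━━━━━━━━━━━━━━┛            ┃━━┛
    ┃      ++++                          ┃   
    ┃                                    ┃   
    ┃                                    ┃   
    ┗━━━━━━━━━━━━━━━━━━━━━━━━━━━━━━━━━━━━┛   
                                             


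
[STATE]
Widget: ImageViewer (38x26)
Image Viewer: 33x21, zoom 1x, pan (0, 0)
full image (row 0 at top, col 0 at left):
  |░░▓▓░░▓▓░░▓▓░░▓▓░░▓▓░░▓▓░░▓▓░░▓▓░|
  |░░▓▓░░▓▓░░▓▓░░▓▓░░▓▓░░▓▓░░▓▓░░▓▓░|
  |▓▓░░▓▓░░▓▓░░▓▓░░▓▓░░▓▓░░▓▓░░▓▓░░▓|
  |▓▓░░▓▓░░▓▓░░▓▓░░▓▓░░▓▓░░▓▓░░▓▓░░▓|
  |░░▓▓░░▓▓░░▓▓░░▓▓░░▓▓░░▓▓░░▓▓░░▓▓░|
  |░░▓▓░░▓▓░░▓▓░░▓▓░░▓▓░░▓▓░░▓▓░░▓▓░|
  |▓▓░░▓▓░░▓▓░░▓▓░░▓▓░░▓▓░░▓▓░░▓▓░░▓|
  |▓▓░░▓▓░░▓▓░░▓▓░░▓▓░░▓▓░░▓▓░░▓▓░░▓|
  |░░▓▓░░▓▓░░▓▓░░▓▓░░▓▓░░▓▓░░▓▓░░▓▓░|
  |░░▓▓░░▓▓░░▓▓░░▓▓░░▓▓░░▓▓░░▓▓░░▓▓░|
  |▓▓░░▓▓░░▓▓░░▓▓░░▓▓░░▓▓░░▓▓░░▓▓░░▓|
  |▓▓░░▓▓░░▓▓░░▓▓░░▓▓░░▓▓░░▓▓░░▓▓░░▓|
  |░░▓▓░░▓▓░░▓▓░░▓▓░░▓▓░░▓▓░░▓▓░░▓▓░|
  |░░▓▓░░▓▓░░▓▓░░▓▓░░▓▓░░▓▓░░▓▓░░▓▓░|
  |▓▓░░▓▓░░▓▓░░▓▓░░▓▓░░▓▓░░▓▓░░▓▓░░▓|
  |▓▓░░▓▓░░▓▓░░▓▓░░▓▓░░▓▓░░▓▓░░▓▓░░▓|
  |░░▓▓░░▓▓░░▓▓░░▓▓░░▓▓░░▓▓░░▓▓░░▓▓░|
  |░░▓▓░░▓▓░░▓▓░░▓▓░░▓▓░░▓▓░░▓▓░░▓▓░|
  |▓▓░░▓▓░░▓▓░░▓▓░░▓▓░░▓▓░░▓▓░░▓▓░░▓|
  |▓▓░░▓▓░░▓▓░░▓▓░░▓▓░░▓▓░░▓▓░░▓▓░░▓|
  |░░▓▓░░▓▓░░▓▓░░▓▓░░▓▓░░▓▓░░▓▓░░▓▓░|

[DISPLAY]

░░▓▓░░▓▓░░▓▓░░▓▓░░▓▓░░▓▓░░▓▓░░▓▓░     
░░▓▓░░▓▓░░▓▓░░▓▓░░▓▓░░▓▓░░▓▓░░▓▓░     
▓▓░░▓▓░░▓▓░░▓▓░░▓▓░░▓▓░░▓▓░░▓▓░░▓     
▓▓░░▓▓░░▓▓░░▓▓░░▓▓░░▓▓░░▓▓░░▓▓░░▓     
░░▓▓░░▓▓░░▓▓░░▓▓░░▓▓░░▓▓░░▓▓░░▓▓░     
░░▓▓░░▓▓░░▓▓░░▓▓░░▓▓░░▓▓░░▓▓░░▓▓░     
▓▓░░▓▓░░▓▓░░▓▓░░▓▓░░▓▓░░▓▓░░▓▓░░▓     
▓▓░░▓▓░░▓▓░░▓▓░░▓▓░░▓▓░░▓▓░░▓▓░░▓     
░░▓▓░░▓▓░░▓▓░░▓▓░░▓▓░░▓▓░░▓▓░░▓▓░     
░░▓▓░░▓▓░░▓▓░░▓▓░░▓▓░░▓▓░░▓▓░░▓▓░     
▓▓░░▓▓░░▓▓░░▓▓░░▓▓░░▓▓░░▓▓░░▓▓░░▓     
▓▓░░▓▓░░▓▓░░▓▓░░▓▓░░▓▓░░▓▓░░▓▓░░▓     
░░▓▓░░▓▓░░▓▓░░▓▓░░▓▓░░▓▓░░▓▓░░▓▓░     
░░▓▓░░▓▓░░▓▓░░▓▓░░▓▓░░▓▓░░▓▓░░▓▓░     
▓▓░░▓▓░░▓▓░░▓▓░░▓▓░░▓▓░░▓▓░░▓▓░░▓     
▓▓░░▓▓░░▓▓░░▓▓░░▓▓░░▓▓░░▓▓░░▓▓░░▓     
░░▓▓░░▓▓░░▓▓░░▓▓░░▓▓░░▓▓░░▓▓░░▓▓░     
░░▓▓░░▓▓░░▓▓░░▓▓░░▓▓░░▓▓░░▓▓░░▓▓░     
▓▓░░▓▓░░▓▓░░▓▓░░▓▓░░▓▓░░▓▓░░▓▓░░▓     
▓▓░░▓▓░░▓▓░░▓▓░░▓▓░░▓▓░░▓▓░░▓▓░░▓     
░░▓▓░░▓▓░░▓▓░░▓▓░░▓▓░░▓▓░░▓▓░░▓▓░     
                                      
                                      
                                      
                                      
                                      


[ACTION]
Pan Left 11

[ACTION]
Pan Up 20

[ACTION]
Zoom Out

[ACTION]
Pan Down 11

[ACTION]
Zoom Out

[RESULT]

▓▓░░▓▓░░▓▓░░▓▓░░▓▓░░▓▓░░▓▓░░▓▓░░▓     
░░▓▓░░▓▓░░▓▓░░▓▓░░▓▓░░▓▓░░▓▓░░▓▓░     
░░▓▓░░▓▓░░▓▓░░▓▓░░▓▓░░▓▓░░▓▓░░▓▓░     
▓▓░░▓▓░░▓▓░░▓▓░░▓▓░░▓▓░░▓▓░░▓▓░░▓     
▓▓░░▓▓░░▓▓░░▓▓░░▓▓░░▓▓░░▓▓░░▓▓░░▓     
░░▓▓░░▓▓░░▓▓░░▓▓░░▓▓░░▓▓░░▓▓░░▓▓░     
░░▓▓░░▓▓░░▓▓░░▓▓░░▓▓░░▓▓░░▓▓░░▓▓░     
▓▓░░▓▓░░▓▓░░▓▓░░▓▓░░▓▓░░▓▓░░▓▓░░▓     
▓▓░░▓▓░░▓▓░░▓▓░░▓▓░░▓▓░░▓▓░░▓▓░░▓     
░░▓▓░░▓▓░░▓▓░░▓▓░░▓▓░░▓▓░░▓▓░░▓▓░     
                                      
                                      
                                      
                                      
                                      
                                      
                                      
                                      
                                      
                                      
                                      
                                      
                                      
                                      
                                      
                                      


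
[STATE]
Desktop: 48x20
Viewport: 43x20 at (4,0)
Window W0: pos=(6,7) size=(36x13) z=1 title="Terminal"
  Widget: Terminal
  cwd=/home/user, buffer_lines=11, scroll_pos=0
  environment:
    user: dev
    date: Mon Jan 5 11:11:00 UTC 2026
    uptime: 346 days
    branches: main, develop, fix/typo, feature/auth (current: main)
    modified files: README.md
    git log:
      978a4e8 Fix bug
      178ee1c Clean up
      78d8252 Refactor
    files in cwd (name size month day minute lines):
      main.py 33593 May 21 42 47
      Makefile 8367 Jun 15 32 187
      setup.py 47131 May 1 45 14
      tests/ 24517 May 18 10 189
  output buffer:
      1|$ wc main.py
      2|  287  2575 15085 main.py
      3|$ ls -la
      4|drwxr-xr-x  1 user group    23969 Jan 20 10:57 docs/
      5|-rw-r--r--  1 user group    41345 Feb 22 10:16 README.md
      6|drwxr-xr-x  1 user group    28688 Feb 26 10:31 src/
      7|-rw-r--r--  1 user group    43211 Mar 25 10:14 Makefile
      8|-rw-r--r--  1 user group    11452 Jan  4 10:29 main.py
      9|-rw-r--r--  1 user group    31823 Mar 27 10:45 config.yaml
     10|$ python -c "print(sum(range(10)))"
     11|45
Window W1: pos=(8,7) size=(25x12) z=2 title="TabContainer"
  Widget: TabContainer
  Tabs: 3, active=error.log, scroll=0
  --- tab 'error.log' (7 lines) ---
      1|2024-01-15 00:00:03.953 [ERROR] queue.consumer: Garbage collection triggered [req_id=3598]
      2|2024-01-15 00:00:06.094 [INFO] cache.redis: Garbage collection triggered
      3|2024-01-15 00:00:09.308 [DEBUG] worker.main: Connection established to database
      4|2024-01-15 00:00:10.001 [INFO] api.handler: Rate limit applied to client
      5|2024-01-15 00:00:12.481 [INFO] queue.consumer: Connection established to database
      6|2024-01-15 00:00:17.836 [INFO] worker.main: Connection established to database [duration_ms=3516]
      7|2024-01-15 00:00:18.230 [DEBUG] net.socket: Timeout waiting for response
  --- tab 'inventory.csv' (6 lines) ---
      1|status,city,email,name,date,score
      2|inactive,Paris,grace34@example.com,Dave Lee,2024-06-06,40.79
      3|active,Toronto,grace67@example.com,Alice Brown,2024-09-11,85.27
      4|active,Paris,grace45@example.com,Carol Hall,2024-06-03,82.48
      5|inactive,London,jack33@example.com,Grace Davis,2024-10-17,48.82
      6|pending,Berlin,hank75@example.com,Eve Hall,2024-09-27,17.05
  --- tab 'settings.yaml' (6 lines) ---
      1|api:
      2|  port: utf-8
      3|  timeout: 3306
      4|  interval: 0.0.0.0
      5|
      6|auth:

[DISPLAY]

                                           
                                           
                                           
                                           
                                           
                                           
                                           
  ┏━┏━━━━━━━━━━━━━━━━━━━━━━━┓━━━━━━━━┓     
  ┃ ┃ TabContainer          ┃        ┃     
  ┠─┠───────────────────────┨────────┨     
  ┃$┃[error.log]│ inventory.┃        ┃     
  ┃ ┃───────────────────────┃        ┃     
  ┃$┃2024-01-15 00:00:03.953┃        ┃     
  ┃d┃2024-01-15 00:00:06.094┃  23969 ┃     
  ┃-┃2024-01-15 00:00:09.308┃  41345 ┃     
  ┃d┃2024-01-15 00:00:10.001┃  28688 ┃     
  ┃-┃2024-01-15 00:00:12.481┃  43211 ┃     
  ┃-┃2024-01-15 00:00:17.836┃  11452 ┃     
  ┃-┗━━━━━━━━━━━━━━━━━━━━━━━┛  31823 ┃     
  ┗━━━━━━━━━━━━━━━━━━━━━━━━━━━━━━━━━━┛     


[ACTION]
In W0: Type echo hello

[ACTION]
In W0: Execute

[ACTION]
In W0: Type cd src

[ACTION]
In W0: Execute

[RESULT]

                                           
                                           
                                           
                                           
                                           
                                           
                                           
  ┏━┏━━━━━━━━━━━━━━━━━━━━━━━┓━━━━━━━━┓     
  ┃ ┃ TabContainer          ┃        ┃     
  ┠─┠───────────────────────┨────────┨     
  ┃-┃[error.log]│ inventory.┃  11452 ┃     
  ┃-┃───────────────────────┃  31823 ┃     
  ┃$┃2024-01-15 00:00:03.953┃ge(10)))┃     
  ┃4┃2024-01-15 00:00:06.094┃        ┃     
  ┃$┃2024-01-15 00:00:09.308┃        ┃     
  ┃h┃2024-01-15 00:00:10.001┃        ┃     
  ┃$┃2024-01-15 00:00:12.481┃        ┃     
  ┃ ┃2024-01-15 00:00:17.836┃        ┃     
  ┃$┗━━━━━━━━━━━━━━━━━━━━━━━┛        ┃     
  ┗━━━━━━━━━━━━━━━━━━━━━━━━━━━━━━━━━━┛     


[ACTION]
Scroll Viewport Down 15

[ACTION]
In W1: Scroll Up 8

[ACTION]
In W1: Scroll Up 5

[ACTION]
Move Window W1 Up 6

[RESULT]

                                           
    ┏━━━━━━━━━━━━━━━━━━━━━━━┓              
    ┃ TabContainer          ┃              
    ┠───────────────────────┨              
    ┃[error.log]│ inventory.┃              
    ┃───────────────────────┃              
    ┃2024-01-15 00:00:03.953┃              
  ┏━┃2024-01-15 00:00:06.094┃━━━━━━━━┓     
  ┃ ┃2024-01-15 00:00:09.308┃        ┃     
  ┠─┃2024-01-15 00:00:10.001┃────────┨     
  ┃-┃2024-01-15 00:00:12.481┃  11452 ┃     
  ┃-┃2024-01-15 00:00:17.836┃  31823 ┃     
  ┃$┗━━━━━━━━━━━━━━━━━━━━━━━┛ge(10)))┃     
  ┃45                                ┃     
  ┃$ echo hello                      ┃     
  ┃hello                             ┃     
  ┃$ cd src                          ┃     
  ┃                                  ┃     
  ┃$ █                               ┃     
  ┗━━━━━━━━━━━━━━━━━━━━━━━━━━━━━━━━━━┛     


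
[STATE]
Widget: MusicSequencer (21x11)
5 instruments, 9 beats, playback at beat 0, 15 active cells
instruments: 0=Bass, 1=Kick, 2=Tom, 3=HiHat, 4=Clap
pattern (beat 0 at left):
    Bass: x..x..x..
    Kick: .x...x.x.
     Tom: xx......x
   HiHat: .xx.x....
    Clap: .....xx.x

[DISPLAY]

      ▼12345678      
  Bass█··█··█··      
  Kick·█···█·█·      
   Tom██······█      
 HiHat·██·█····      
  Clap·····██·█      
                     
                     
                     
                     
                     


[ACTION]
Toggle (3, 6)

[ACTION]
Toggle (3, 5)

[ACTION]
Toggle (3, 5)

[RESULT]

      ▼12345678      
  Bass█··█··█··      
  Kick·█···█·█·      
   Tom██······█      
 HiHat·██·█·█··      
  Clap·····██·█      
                     
                     
                     
                     
                     


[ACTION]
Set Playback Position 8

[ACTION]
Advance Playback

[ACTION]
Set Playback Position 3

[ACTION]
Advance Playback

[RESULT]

      0123▼5678      
  Bass█··█··█··      
  Kick·█···█·█·      
   Tom██······█      
 HiHat·██·█·█··      
  Clap·····██·█      
                     
                     
                     
                     
                     


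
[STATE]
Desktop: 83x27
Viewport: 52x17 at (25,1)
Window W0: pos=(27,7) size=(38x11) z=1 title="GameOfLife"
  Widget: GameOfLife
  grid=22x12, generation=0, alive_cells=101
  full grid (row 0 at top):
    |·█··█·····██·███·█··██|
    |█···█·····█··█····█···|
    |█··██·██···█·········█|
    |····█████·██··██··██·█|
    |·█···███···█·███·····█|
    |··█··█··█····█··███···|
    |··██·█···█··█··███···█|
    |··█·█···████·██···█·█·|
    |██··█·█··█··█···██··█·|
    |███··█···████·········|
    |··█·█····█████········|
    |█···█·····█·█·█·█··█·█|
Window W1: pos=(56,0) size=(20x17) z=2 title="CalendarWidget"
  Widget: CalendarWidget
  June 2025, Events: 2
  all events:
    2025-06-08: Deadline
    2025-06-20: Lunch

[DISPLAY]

                               ┃ CalendarWidget   ┃ 
                               ┠──────────────────┨ 
                               ┃    June 2025     ┃ 
                               ┃Mo Tu We Th Fr Sa ┃ 
                               ┃                  ┃ 
                               ┃ 2  3  4  5  6  7 ┃ 
  ┏━━━━━━━━━━━━━━━━━━━━━━━━━━━━┃ 9 10 11 12 13 14 ┃ 
  ┃ GameOfLife                 ┃16 17 18 19 20* 21┃ 
  ┠────────────────────────────┃23 24 25 26 27 28 ┃ 
  ┃Gen: 0                      ┃30                ┃ 
  ┃····█████·██··██··██·█      ┃                  ┃ 
  ┃·█···███···█·███·····█      ┃                  ┃ 
  ┃··█··█··█····█··███···      ┃                  ┃ 
  ┃··██·█···█··█··███···█      ┃                  ┃ 
  ┃··█·█···████·██···█·█·      ┃                  ┃ 
  ┃██··█·█··█··█···██··█·      ┗━━━━━━━━━━━━━━━━━━┛ 
  ┗━━━━━━━━━━━━━━━━━━━━━━━━━━━━━━━━━━━━┛            


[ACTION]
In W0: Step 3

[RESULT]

                               ┃ CalendarWidget   ┃ 
                               ┠──────────────────┨ 
                               ┃    June 2025     ┃ 
                               ┃Mo Tu We Th Fr Sa ┃ 
                               ┃                  ┃ 
                               ┃ 2  3  4  5  6  7 ┃ 
  ┏━━━━━━━━━━━━━━━━━━━━━━━━━━━━┃ 9 10 11 12 13 14 ┃ 
  ┃ GameOfLife                 ┃16 17 18 19 20* 21┃ 
  ┠────────────────────────────┃23 24 25 26 27 28 ┃ 
  ┃Gen: 3                      ┃30                ┃ 
  ┃··█····██···███···█···      ┃                  ┃ 
  ┃··████·█·█···█····█·██      ┃                  ┃ 
  ┃··██·····██··██·····█·      ┃                  ┃ 
  ┃··█·····███···········      ┃                  ┃ 
  ┃···██··█····█·········      ┃                  ┃ 
  ┃···███················      ┗━━━━━━━━━━━━━━━━━━┛ 
  ┗━━━━━━━━━━━━━━━━━━━━━━━━━━━━━━━━━━━━┛            


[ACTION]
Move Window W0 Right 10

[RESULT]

                               ┃ CalendarWidget   ┃ 
                               ┠──────────────────┨ 
                               ┃    June 2025     ┃ 
                               ┃Mo Tu We Th Fr Sa ┃ 
                               ┃                  ┃ 
                               ┃ 2  3  4  5  6  7 ┃ 
            ┏━━━━━━━━━━━━━━━━━━┃ 9 10 11 12 13 14 ┃ 
            ┃ GameOfLife       ┃16 17 18 19 20* 21┃ 
            ┠──────────────────┃23 24 25 26 27 28 ┃ 
            ┃Gen: 3            ┃30                ┃ 
            ┃··█····██···███···┃                  ┃ 
            ┃··████·█·█···█····┃                  ┃ 
            ┃··██·····██··██···┃                  ┃ 
            ┃··█·····███·······┃                  ┃ 
            ┃···██··█····█·····┃                  ┃ 
            ┃···███············┗━━━━━━━━━━━━━━━━━━┛ 
            ┗━━━━━━━━━━━━━━━━━━━━━━━━━━━━━━━━━━━━┛  


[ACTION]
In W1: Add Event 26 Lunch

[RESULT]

                               ┃ CalendarWidget   ┃ 
                               ┠──────────────────┨ 
                               ┃    June 2025     ┃ 
                               ┃Mo Tu We Th Fr Sa ┃ 
                               ┃                  ┃ 
                               ┃ 2  3  4  5  6  7 ┃ 
            ┏━━━━━━━━━━━━━━━━━━┃ 9 10 11 12 13 14 ┃ 
            ┃ GameOfLife       ┃16 17 18 19 20* 21┃ 
            ┠──────────────────┃23 24 25 26* 27 28┃ 
            ┃Gen: 3            ┃30                ┃ 
            ┃··█····██···███···┃                  ┃ 
            ┃··████·█·█···█····┃                  ┃ 
            ┃··██·····██··██···┃                  ┃ 
            ┃··█·····███·······┃                  ┃ 
            ┃···██··█····█·····┃                  ┃ 
            ┃···███············┗━━━━━━━━━━━━━━━━━━┛ 
            ┗━━━━━━━━━━━━━━━━━━━━━━━━━━━━━━━━━━━━┛  


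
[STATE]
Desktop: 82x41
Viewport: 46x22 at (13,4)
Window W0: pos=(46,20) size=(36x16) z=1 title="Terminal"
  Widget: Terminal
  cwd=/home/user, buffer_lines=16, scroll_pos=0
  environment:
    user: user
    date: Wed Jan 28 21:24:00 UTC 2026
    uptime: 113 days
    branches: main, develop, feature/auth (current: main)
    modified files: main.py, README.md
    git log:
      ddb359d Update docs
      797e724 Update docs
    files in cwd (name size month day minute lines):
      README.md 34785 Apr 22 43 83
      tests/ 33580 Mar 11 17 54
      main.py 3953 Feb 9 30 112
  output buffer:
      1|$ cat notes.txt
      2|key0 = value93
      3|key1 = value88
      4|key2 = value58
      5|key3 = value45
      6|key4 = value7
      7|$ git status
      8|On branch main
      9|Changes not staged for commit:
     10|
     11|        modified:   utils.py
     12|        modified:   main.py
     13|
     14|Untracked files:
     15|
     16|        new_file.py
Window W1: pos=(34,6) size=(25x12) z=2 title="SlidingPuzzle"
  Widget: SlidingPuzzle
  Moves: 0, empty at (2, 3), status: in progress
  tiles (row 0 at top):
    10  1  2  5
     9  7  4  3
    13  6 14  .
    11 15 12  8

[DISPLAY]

                                              
                                              
                     ┏━━━━━━━━━━━━━━━━━━━━━━━┓
                     ┃ SlidingPuzzle         ┃
                     ┠───────────────────────┨
                     ┃┌────┬────┬────┬────┐  ┃
                     ┃│ 10 │  1 │  2 │  5 │  ┃
                     ┃├────┼────┼────┼────┤  ┃
                     ┃│  9 │  7 │  4 │  3 │  ┃
                     ┃├────┼────┼────┼────┤  ┃
                     ┃│ 13 │  6 │ 14 │    │  ┃
                     ┃├────┼────┼────┼────┤  ┃
                     ┃│ 11 │ 15 │ 12 │  8 │  ┃
                     ┗━━━━━━━━━━━━━━━━━━━━━━━┛
                                              
                                              
                                 ┏━━━━━━━━━━━━
                                 ┃ Terminal   
                                 ┠────────────
                                 ┃$ cat notes.
                                 ┃key0 = value
                                 ┃key1 = value


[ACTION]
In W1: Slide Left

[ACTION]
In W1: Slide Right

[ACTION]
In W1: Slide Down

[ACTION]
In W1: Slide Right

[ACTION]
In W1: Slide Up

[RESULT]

                                              
                                              
                     ┏━━━━━━━━━━━━━━━━━━━━━━━┓
                     ┃ SlidingPuzzle         ┃
                     ┠───────────────────────┨
                     ┃┌────┬────┬────┬────┐  ┃
                     ┃│ 10 │  1 │  2 │  5 │  ┃
                     ┃├────┼────┼────┼────┤  ┃
                     ┃│  9 │  6 │  7 │  3 │  ┃
                     ┃├────┼────┼────┼────┤  ┃
                     ┃│ 13 │    │  4 │ 14 │  ┃
                     ┃├────┼────┼────┼────┤  ┃
                     ┃│ 11 │ 15 │ 12 │  8 │  ┃
                     ┗━━━━━━━━━━━━━━━━━━━━━━━┛
                                              
                                              
                                 ┏━━━━━━━━━━━━
                                 ┃ Terminal   
                                 ┠────────────
                                 ┃$ cat notes.
                                 ┃key0 = value
                                 ┃key1 = value
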